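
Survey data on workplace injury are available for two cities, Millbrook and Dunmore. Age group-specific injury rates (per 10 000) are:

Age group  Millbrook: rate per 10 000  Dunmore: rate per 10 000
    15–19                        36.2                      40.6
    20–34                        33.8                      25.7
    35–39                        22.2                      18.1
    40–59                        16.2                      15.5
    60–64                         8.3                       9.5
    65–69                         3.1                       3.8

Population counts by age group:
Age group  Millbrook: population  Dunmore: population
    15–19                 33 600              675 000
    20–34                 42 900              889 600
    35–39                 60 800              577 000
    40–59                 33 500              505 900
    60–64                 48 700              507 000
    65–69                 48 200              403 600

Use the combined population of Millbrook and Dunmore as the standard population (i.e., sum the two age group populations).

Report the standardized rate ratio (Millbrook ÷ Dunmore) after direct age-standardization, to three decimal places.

1.081

Combined standard total = 3 825 800; weights = 0.1852, 0.2437, 0.1667, 0.1410, 0.1453, 0.1181.
Millbrook: 0.1852×36.2 + 0.2437×33.8 + 0.1667×22.2 + 0.1410×16.2 + 0.1453×8.3 + 0.1181×3.1 = 22.4999 per 10 000.
Dunmore: 0.1852×40.6 + 0.2437×25.7 + 0.1667×18.1 + 0.1410×15.5 + 0.1453×9.5 + 0.1181×3.8 = 20.8153 per 10 000.
Ratio = 22.4999 ÷ 20.8153 = 1.08093.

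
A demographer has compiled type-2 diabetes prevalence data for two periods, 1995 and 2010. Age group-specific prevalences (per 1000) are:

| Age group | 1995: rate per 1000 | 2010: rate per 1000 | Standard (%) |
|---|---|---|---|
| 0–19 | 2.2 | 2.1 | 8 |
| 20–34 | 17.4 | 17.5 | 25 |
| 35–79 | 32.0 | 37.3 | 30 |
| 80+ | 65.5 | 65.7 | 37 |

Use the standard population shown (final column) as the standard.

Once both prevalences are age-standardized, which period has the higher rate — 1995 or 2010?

Standard weights: 0.08, 0.25, 0.30, 0.37.
1995: 0.0800×2.2 + 0.2500×17.4 + 0.3000×32.0 + 0.3700×65.5 = 38.3610 per 1000.
2010: 0.0800×2.1 + 0.2500×17.5 + 0.3000×37.3 + 0.3700×65.7 = 40.0420 per 1000.

2010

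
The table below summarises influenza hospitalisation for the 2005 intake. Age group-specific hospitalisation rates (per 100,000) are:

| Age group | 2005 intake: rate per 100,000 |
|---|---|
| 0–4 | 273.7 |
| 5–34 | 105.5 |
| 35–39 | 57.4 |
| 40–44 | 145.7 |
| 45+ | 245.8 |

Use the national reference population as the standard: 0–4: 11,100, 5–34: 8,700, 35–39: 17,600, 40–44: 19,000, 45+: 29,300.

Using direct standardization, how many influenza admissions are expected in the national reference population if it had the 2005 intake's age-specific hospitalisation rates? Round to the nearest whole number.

149

Expected influenza admissions = Σ (standard pop × age-specific rate ÷ 100,000)
= 11,100×273.7/100,000 + 8,700×105.5/100,000 + 17,600×57.4/100,000 + 19,000×145.7/100,000 + 29,300×245.8/100,000
= 30.38 + 9.18 + 10.10 + 27.68 + 72.02 = 149.36.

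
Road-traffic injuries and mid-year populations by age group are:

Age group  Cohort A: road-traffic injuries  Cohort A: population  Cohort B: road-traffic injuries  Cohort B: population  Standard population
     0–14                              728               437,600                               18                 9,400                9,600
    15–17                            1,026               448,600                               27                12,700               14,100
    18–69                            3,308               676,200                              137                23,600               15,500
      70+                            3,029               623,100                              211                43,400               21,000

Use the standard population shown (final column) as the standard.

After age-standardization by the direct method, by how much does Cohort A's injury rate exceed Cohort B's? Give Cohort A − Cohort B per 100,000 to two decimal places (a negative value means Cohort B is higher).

Age-specific rates per 100,000 for Cohort A: 166.36, 228.71, 489.20, 486.12.
For Cohort B: 191.49, 212.60, 580.51, 486.18.
Standard total = 60,200; weights = 0.1595, 0.2342, 0.2575, 0.3488.
Cohort A: 0.1595×166.36 + 0.2342×228.71 + 0.2575×489.20 + 0.3488×486.12 = 375.6320 per 100,000.
Cohort B: 0.1595×191.49 + 0.2342×212.60 + 0.2575×580.51 + 0.3488×486.18 = 399.3936 per 100,000.
Difference = 375.6320 − 399.3936 = -23.7615.

-23.76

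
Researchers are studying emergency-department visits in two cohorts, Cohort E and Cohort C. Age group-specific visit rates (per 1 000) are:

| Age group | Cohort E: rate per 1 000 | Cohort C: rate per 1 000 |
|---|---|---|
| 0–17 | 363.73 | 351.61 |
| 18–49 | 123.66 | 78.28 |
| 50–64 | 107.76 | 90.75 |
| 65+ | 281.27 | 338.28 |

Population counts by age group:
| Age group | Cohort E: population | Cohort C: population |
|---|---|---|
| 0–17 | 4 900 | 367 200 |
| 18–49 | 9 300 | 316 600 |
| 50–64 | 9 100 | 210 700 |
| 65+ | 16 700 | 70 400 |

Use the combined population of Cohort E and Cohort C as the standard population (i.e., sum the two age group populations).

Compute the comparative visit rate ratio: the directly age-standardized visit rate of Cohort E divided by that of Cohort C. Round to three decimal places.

1.088

Combined standard total = 1 004 900; weights = 0.3703, 0.3243, 0.2187, 0.0867.
Cohort E: 0.3703×363.73 + 0.3243×123.66 + 0.2187×107.76 + 0.0867×281.27 = 222.7376 per 1 000.
Cohort C: 0.3703×351.61 + 0.3243×78.28 + 0.2187×90.75 + 0.0867×338.28 = 204.7533 per 1 000.
Ratio = 222.7376 ÷ 204.7533 = 1.08783.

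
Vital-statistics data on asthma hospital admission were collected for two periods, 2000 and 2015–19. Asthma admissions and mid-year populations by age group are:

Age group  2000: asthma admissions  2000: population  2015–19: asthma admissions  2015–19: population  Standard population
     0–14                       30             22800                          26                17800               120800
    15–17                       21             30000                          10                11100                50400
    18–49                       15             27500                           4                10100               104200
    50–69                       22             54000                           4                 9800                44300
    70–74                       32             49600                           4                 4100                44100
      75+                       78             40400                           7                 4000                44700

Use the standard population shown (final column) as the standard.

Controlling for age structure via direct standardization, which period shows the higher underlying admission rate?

Age-specific rates per 10000 for 2000: 13.16, 7.00, 5.45, 4.07, 6.45, 19.31.
For 2015–19: 14.61, 9.01, 3.96, 4.08, 9.76, 17.50.
Standard total = 408500; weights = 0.2957, 0.1234, 0.2551, 0.1084, 0.1080, 0.1094.
2000: 0.2957×13.16 + 0.1234×7.00 + 0.2551×5.45 + 0.1084×4.07 + 0.1080×6.45 + 0.1094×19.31 = 9.3970 per 10000.
2015–19: 0.2957×14.61 + 0.1234×9.01 + 0.2551×3.96 + 0.1084×4.08 + 0.1080×9.76 + 0.1094×17.50 = 9.8520 per 10000.

2015–19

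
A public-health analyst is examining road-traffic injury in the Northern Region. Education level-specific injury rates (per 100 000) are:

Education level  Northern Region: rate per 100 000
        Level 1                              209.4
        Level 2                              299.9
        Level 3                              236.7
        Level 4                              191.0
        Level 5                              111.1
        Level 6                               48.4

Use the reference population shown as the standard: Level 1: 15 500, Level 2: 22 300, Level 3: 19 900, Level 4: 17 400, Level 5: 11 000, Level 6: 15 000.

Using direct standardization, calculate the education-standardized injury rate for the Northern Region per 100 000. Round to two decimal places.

196.99

Standard total = 101 100; weights = 0.1533, 0.2206, 0.1968, 0.1721, 0.1088, 0.1484.
Standardized rate: 0.1533×209.4 + 0.2206×299.9 + 0.1968×236.7 + 0.1721×191.0 + 0.1088×111.1 + 0.1484×48.4 = 196.9862 per 100 000.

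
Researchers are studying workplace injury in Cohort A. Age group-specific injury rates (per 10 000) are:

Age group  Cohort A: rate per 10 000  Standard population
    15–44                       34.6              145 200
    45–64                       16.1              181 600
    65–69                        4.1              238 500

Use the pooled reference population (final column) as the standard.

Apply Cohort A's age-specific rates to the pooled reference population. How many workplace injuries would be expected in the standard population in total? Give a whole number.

893

Expected workplace injuries = Σ (standard pop × age-specific rate ÷ 10 000)
= 145 200×34.6/10 000 + 181 600×16.1/10 000 + 238 500×4.1/10 000
= 502.39 + 292.38 + 97.78 = 892.55.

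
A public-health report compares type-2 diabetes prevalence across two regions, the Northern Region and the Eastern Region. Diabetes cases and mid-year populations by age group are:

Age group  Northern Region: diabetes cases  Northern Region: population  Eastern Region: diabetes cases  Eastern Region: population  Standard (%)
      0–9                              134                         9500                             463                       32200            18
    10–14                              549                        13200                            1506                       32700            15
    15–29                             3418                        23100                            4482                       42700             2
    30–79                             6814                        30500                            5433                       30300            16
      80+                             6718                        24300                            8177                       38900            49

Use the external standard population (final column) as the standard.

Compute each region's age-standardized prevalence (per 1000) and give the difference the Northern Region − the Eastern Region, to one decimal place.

39.7

Age-specific rates per 1000 for the Northern Region: 14.105, 41.591, 147.965, 223.410, 276.461.
For the Eastern Region: 14.379, 46.055, 104.965, 179.307, 210.206.
Standard weights: 0.18, 0.15, 0.02, 0.16, 0.49.
The Northern Region: 0.1800×14.105 + 0.1500×41.591 + 0.0200×147.965 + 0.1600×223.410 + 0.4900×276.461 = 182.9483 per 1000.
The Eastern Region: 0.1800×14.379 + 0.1500×46.055 + 0.0200×104.965 + 0.1600×179.307 + 0.4900×210.206 = 143.2856 per 1000.
Difference = 182.9483 − 143.2856 = 39.6627.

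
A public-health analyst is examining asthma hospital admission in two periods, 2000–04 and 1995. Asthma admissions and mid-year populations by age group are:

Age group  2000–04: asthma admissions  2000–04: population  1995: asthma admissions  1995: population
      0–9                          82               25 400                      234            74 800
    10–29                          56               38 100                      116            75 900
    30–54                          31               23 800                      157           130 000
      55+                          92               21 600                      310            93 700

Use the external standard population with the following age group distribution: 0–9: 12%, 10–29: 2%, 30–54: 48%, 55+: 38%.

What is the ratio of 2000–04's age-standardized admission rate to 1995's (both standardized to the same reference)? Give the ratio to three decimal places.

Age-specific rates per 10 000 for 2000–04: 32.28, 14.70, 13.03, 42.59.
For 1995: 31.28, 15.28, 12.08, 33.08.
Standard weights: 0.12, 0.02, 0.48, 0.38.
2000–04: 0.1200×32.28 + 0.0200×14.70 + 0.4800×13.03 + 0.3800×42.59 = 26.6053 per 10 000.
1995: 0.1200×31.28 + 0.0200×15.28 + 0.4800×12.08 + 0.3800×33.08 = 22.4286 per 10 000.
Ratio = 26.6053 ÷ 22.4286 = 1.18622.

1.186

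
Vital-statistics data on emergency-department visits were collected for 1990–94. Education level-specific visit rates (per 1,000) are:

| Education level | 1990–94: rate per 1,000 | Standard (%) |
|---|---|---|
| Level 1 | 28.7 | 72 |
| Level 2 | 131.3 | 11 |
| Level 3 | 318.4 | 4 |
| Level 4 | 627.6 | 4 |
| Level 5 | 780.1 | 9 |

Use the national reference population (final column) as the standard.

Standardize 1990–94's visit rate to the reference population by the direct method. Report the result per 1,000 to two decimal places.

Standard weights: 0.72, 0.11, 0.04, 0.04, 0.09.
Standardized rate: 0.7200×28.7 + 0.1100×131.3 + 0.0400×318.4 + 0.0400×627.6 + 0.0900×780.1 = 143.1560 per 1,000.

143.16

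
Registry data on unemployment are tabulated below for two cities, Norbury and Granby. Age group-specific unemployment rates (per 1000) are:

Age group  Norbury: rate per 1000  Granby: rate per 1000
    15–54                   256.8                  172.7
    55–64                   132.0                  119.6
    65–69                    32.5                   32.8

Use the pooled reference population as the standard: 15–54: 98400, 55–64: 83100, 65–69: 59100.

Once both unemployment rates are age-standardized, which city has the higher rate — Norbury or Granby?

Norbury

Standard total = 240600; weights = 0.4090, 0.3454, 0.2456.
Norbury: 0.4090×256.8 + 0.3454×132.0 + 0.2456×32.5 = 158.5996 per 1000.
Granby: 0.4090×172.7 + 0.3454×119.6 + 0.2456×32.8 = 119.9955 per 1000.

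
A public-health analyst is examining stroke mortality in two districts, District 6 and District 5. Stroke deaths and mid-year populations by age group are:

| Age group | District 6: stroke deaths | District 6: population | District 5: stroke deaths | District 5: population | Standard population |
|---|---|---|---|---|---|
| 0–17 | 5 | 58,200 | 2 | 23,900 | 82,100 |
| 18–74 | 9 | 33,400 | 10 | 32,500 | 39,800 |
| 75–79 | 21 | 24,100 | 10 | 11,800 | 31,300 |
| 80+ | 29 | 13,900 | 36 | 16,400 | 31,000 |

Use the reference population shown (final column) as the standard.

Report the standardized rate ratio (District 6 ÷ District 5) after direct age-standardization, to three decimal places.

Age-specific rates per 100,000 for District 6: 8.59, 26.95, 87.14, 208.63.
For District 5: 8.37, 30.77, 84.75, 219.51.
Standard total = 184,200; weights = 0.4457, 0.2161, 0.1699, 0.1683.
District 6: 0.4457×8.59 + 0.2161×26.95 + 0.1699×87.14 + 0.1683×208.63 = 59.5700 per 100,000.
District 5: 0.4457×8.37 + 0.2161×30.77 + 0.1699×84.75 + 0.1683×219.51 = 61.7213 per 100,000.
Ratio = 59.5700 ÷ 61.7213 = 0.96514.

0.965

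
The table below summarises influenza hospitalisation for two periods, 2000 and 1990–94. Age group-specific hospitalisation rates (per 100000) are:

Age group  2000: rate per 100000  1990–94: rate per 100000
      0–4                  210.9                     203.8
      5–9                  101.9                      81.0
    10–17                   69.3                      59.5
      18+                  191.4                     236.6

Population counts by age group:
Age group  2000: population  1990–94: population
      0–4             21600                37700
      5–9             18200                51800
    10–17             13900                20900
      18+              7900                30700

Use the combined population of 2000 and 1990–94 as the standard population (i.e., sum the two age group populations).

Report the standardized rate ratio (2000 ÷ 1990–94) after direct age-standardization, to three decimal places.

Combined standard total = 202700; weights = 0.2926, 0.3453, 0.1717, 0.1904.
2000: 0.2926×210.9 + 0.3453×101.9 + 0.1717×69.3 + 0.1904×191.4 = 145.2346 per 100000.
1990–94: 0.2926×203.8 + 0.3453×81.0 + 0.1717×59.5 + 0.1904×236.6 = 142.8648 per 100000.
Ratio = 145.2346 ÷ 142.8648 = 1.01659.

1.017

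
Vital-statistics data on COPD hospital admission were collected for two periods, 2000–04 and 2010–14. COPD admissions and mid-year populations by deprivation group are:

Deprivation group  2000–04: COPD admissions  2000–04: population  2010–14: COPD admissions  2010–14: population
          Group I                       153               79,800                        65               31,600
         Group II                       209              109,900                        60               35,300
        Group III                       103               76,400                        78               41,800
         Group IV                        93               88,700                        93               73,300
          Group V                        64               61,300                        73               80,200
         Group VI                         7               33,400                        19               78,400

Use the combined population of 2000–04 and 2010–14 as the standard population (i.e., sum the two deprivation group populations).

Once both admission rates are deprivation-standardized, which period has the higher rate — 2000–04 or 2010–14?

2010–14

Deprivation-specific rates per 10,000 for 2000–04: 19.17, 19.02, 13.48, 10.48, 10.44, 2.10.
For 2010–14: 20.57, 17.00, 18.66, 12.69, 9.10, 2.42.
Combined standard total = 790,100; weights = 0.1410, 0.1838, 0.1496, 0.2050, 0.1791, 0.1415.
2000–04: 0.1410×19.17 + 0.1838×19.02 + 0.1496×13.48 + 0.2050×10.48 + 0.1791×10.44 + 0.1415×2.10 = 12.5312 per 10,000.
2010–14: 0.1410×20.57 + 0.1838×17.00 + 0.1496×18.66 + 0.2050×12.69 + 0.1791×9.10 + 0.1415×2.42 = 13.3899 per 10,000.
The crude rates (13.99 vs 11.39) would put 2000–04 higher, but that reflects its deprivation composition; once standardized to a common deprivation structure, 2010–14 has the higher underlying rate.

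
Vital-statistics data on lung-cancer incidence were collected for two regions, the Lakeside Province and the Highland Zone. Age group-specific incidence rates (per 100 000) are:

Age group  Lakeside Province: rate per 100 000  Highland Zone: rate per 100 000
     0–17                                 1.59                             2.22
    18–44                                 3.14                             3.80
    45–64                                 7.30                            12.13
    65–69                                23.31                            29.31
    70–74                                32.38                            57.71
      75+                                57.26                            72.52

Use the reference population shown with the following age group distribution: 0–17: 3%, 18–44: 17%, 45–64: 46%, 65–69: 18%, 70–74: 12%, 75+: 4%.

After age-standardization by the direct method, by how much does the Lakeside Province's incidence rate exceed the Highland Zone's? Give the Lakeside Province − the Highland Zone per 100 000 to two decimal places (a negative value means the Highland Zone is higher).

-7.08

Standard weights: 0.03, 0.17, 0.46, 0.18, 0.12, 0.04.
The Lakeside Province: 0.0300×1.59 + 0.1700×3.14 + 0.4600×7.30 + 0.1800×23.31 + 0.1200×32.38 + 0.0400×57.26 = 14.3113 per 100 000.
The Highland Zone: 0.0300×2.22 + 0.1700×3.80 + 0.4600×12.13 + 0.1800×29.31 + 0.1200×57.71 + 0.0400×72.52 = 21.3942 per 100 000.
Difference = 14.3113 − 21.3942 = -7.0829.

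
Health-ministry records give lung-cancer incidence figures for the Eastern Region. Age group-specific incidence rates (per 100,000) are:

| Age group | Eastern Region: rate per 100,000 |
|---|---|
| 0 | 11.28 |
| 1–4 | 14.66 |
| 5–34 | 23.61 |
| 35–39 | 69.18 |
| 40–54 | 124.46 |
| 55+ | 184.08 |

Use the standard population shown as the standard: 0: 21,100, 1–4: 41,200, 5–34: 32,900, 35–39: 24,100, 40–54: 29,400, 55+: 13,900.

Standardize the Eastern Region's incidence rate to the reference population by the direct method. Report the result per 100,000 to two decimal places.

Standard total = 162,600; weights = 0.1298, 0.2534, 0.2023, 0.1482, 0.1808, 0.0855.
Standardized rate: 0.1298×11.28 + 0.2534×14.66 + 0.2023×23.61 + 0.1482×69.18 + 0.1808×124.46 + 0.0855×184.08 = 58.4492 per 100,000.

58.45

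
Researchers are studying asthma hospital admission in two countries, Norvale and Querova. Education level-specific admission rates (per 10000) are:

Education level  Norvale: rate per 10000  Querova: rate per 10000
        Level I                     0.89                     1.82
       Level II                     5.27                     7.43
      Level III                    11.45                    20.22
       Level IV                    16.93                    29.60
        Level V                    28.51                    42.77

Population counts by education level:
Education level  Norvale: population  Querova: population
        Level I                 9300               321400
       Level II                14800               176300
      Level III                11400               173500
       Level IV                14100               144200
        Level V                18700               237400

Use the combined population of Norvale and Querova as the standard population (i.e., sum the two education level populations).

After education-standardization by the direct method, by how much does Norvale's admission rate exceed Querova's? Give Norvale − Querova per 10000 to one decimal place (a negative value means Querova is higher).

Combined standard total = 1121100; weights = 0.2950, 0.1705, 0.1649, 0.1412, 0.2284.
Norvale: 0.2950×0.89 + 0.1705×5.27 + 0.1649×11.45 + 0.1412×16.93 + 0.2284×28.51 = 11.9525 per 10000.
Querova: 0.2950×1.82 + 0.1705×7.43 + 0.1649×20.22 + 0.1412×29.60 + 0.2284×42.77 = 19.0880 per 10000.
Difference = 11.9525 − 19.0880 = -7.1354.

-7.1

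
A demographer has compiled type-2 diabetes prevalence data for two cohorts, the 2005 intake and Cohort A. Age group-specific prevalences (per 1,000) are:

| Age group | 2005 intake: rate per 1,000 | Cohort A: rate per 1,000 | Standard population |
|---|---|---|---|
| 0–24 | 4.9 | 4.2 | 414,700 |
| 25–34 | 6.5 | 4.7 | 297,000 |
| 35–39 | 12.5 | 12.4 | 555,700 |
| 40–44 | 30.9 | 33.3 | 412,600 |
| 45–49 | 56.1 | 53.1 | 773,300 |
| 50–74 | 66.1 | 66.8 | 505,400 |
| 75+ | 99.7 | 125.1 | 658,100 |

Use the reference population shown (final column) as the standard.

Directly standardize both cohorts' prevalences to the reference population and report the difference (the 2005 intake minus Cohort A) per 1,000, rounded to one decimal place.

-4.1

Standard total = 3,616,800; weights = 0.1147, 0.0821, 0.1536, 0.1141, 0.2138, 0.1397, 0.1820.
The 2005 intake: 0.1147×4.9 + 0.0821×6.5 + 0.1536×12.5 + 0.1141×30.9 + 0.2138×56.1 + 0.1397×66.1 + 0.1820×99.7 = 45.9134 per 1,000.
Cohort A: 0.1147×4.2 + 0.0821×4.7 + 0.1536×12.4 + 0.1141×33.3 + 0.2138×53.1 + 0.1397×66.8 + 0.1820×125.1 = 50.0219 per 1,000.
Difference = 45.9134 − 50.0219 = -4.1084.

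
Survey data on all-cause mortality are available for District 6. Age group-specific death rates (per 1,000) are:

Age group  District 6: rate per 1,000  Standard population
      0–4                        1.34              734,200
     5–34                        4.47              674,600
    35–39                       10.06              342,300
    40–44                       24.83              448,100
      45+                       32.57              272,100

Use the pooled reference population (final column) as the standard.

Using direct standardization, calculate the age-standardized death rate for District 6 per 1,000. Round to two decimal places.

Standard total = 2,471,300; weights = 0.2971, 0.2730, 0.1385, 0.1813, 0.1101.
Standardized rate: 0.2971×1.34 + 0.2730×4.47 + 0.1385×10.06 + 0.1813×24.83 + 0.1101×32.57 = 11.1000 per 1,000.

11.10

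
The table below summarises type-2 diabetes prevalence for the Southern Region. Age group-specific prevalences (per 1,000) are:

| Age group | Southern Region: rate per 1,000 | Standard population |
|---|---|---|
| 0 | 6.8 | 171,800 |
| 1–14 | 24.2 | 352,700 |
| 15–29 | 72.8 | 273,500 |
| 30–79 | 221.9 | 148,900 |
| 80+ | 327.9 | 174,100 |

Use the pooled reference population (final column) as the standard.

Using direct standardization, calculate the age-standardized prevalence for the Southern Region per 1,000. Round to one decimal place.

106.8

Standard total = 1,121,000; weights = 0.1533, 0.3146, 0.2440, 0.1328, 0.1553.
Standardized rate: 0.1533×6.8 + 0.3146×24.2 + 0.2440×72.8 + 0.1328×221.9 + 0.1553×327.9 = 106.8177 per 1,000.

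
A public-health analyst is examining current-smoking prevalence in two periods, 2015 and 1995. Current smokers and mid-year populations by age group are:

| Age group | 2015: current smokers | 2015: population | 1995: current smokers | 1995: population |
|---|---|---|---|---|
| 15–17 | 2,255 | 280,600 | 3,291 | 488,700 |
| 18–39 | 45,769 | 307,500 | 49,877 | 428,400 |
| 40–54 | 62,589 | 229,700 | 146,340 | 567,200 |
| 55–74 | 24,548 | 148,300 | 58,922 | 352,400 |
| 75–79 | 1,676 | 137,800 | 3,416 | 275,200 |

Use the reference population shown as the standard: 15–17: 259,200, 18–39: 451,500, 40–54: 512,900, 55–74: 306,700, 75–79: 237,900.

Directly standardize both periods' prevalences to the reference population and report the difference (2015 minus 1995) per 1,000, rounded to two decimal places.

12.34

Age-specific rates per 1,000 for 2015: 8.036, 148.842, 272.481, 165.529, 12.163.
For 1995: 6.734, 116.426, 258.004, 167.202, 12.413.
Standard total = 1,768,200; weights = 0.1466, 0.2553, 0.2901, 0.1735, 0.1345.
2015: 0.1466×8.036 + 0.2553×148.842 + 0.2901×272.481 + 0.1735×165.529 + 0.1345×12.163 = 148.5705 per 1,000.
1995: 0.1466×6.734 + 0.2553×116.426 + 0.2901×258.004 + 0.1735×167.202 + 0.1345×12.413 = 136.2268 per 1,000.
Difference = 148.5705 − 136.2268 = 12.3437.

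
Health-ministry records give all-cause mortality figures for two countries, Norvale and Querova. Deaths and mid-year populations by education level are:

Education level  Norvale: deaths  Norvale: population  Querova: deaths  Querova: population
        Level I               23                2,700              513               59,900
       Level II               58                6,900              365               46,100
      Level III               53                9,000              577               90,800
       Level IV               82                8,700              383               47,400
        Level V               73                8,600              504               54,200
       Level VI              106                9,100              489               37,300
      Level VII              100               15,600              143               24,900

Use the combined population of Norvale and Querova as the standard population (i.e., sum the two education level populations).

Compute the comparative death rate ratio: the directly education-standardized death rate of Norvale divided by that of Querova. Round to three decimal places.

Education-specific rates per 1,000 for Norvale: 8.519, 8.406, 5.889, 9.425, 8.488, 11.648, 6.410.
For Querova: 8.564, 7.918, 6.355, 8.080, 9.299, 13.110, 5.743.
Combined standard total = 421,200; weights = 0.1486, 0.1258, 0.2369, 0.1332, 0.1491, 0.1102, 0.0962.
Norvale: 0.1486×8.519 + 0.1258×8.406 + 0.2369×5.889 + 0.1332×9.425 + 0.1491×8.488 + 0.1102×11.648 + 0.0962×6.410 = 8.1396 per 1,000.
Querova: 0.1486×8.564 + 0.1258×7.918 + 0.2369×6.355 + 0.1332×8.080 + 0.1491×9.299 + 0.1102×13.110 + 0.0962×5.743 = 8.2339 per 1,000.
Ratio = 8.1396 ÷ 8.2339 = 0.98855.

0.989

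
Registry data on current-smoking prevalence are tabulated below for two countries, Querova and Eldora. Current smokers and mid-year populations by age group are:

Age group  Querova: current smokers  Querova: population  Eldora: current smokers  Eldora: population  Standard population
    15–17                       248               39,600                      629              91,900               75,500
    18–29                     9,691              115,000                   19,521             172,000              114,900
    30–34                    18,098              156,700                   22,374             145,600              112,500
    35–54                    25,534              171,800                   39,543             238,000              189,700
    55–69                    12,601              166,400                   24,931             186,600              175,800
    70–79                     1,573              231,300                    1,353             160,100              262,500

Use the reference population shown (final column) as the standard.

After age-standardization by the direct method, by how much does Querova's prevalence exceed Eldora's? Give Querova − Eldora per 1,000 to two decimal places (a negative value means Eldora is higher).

Age-specific rates per 1,000 for Querova: 6.263, 84.270, 115.495, 148.626, 75.727, 6.801.
For Eldora: 6.844, 113.494, 153.668, 166.147, 133.607, 8.451.
Standard total = 930,900; weights = 0.0811, 0.1234, 0.1209, 0.2038, 0.1888, 0.2820.
Querova: 0.0811×6.263 + 0.1234×84.270 + 0.1209×115.495 + 0.2038×148.626 + 0.1888×75.727 + 0.2820×6.801 = 71.3728 per 1,000.
Eldora: 0.0811×6.844 + 0.1234×113.494 + 0.1209×153.668 + 0.2038×166.147 + 0.1888×133.607 + 0.2820×8.451 = 94.6067 per 1,000.
Difference = 71.3728 − 94.6067 = -23.2339.

-23.23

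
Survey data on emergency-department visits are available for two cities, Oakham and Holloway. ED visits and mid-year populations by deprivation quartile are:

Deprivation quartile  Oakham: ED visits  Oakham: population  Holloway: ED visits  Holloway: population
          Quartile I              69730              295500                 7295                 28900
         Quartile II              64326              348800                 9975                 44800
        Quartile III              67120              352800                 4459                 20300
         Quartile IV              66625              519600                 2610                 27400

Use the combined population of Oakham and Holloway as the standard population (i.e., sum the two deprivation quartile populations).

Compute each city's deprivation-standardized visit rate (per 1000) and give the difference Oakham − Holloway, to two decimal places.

Deprivation-specific rates per 1000 for Oakham: 235.973, 184.421, 190.249, 128.224.
For Holloway: 252.422, 222.656, 219.655, 95.255.
Combined standard total = 1638100; weights = 0.1980, 0.2403, 0.2278, 0.3339.
Oakham: 0.1980×235.973 + 0.2403×184.421 + 0.2278×190.249 + 0.3339×128.224 = 177.1919 per 1000.
Holloway: 0.1980×252.422 + 0.2403×222.656 + 0.2278×219.655 + 0.3339×95.255 = 185.3253 per 1000.
Difference = 177.1919 − 185.3253 = -8.1334.

-8.13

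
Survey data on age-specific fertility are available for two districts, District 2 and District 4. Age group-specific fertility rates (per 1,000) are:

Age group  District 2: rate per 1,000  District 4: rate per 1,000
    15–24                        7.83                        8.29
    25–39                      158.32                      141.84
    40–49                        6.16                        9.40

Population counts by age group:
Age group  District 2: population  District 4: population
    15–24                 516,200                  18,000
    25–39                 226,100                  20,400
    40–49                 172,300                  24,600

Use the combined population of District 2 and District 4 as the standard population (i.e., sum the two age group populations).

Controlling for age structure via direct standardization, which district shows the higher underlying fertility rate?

District 2

Combined standard total = 977,600; weights = 0.5464, 0.2521, 0.2014.
District 2: 0.5464×7.83 + 0.2521×158.32 + 0.2014×6.16 = 45.4394 per 1,000.
District 4: 0.5464×8.29 + 0.2521×141.84 + 0.2014×9.40 = 42.1879 per 1,000.
The crude rates (44.72 vs 51.97) would put District 4 higher, but that reflects its age composition; once standardized to a common age structure, District 2 has the higher underlying rate.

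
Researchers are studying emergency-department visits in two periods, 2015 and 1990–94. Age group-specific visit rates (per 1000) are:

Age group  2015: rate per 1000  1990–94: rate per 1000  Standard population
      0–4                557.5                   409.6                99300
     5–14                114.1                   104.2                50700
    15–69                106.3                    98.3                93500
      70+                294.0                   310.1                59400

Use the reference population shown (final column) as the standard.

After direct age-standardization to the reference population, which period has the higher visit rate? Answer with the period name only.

Standard total = 302900; weights = 0.3278, 0.1674, 0.3087, 0.1961.
2015: 0.3278×557.5 + 0.1674×114.1 + 0.3087×106.3 + 0.1961×294.0 = 292.3317 per 1000.
1990–94: 0.3278×409.6 + 0.1674×104.2 + 0.3087×98.3 + 0.1961×310.1 = 242.8762 per 1000.

2015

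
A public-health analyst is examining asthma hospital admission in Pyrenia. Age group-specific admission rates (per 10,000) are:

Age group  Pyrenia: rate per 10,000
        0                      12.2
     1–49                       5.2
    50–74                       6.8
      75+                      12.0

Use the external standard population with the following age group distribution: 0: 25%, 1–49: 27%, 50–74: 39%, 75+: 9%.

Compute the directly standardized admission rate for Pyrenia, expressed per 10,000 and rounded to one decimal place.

8.2

Standard weights: 0.25, 0.27, 0.39, 0.09.
Standardized rate: 0.2500×12.2 + 0.2700×5.2 + 0.3900×6.8 + 0.0900×12.0 = 8.1860 per 10,000.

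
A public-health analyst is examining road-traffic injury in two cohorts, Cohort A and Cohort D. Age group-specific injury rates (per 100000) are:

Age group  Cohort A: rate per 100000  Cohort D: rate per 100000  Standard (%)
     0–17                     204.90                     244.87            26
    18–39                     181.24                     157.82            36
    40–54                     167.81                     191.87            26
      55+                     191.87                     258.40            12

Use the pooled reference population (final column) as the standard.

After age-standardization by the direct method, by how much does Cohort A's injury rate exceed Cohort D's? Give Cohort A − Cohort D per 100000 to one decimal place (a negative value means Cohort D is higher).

-16.2

Standard weights: 0.26, 0.36, 0.26, 0.12.
Cohort A: 0.2600×204.90 + 0.3600×181.24 + 0.2600×167.81 + 0.1200×191.87 = 185.1754 per 100000.
Cohort D: 0.2600×244.87 + 0.3600×157.82 + 0.2600×191.87 + 0.1200×258.40 = 201.3756 per 100000.
Difference = 185.1754 − 201.3756 = -16.2002.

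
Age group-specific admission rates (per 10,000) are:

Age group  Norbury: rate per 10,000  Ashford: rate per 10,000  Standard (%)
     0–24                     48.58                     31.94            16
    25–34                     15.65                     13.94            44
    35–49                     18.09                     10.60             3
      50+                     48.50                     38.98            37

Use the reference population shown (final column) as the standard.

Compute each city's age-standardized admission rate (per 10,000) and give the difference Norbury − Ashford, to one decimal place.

7.2

Standard weights: 0.16, 0.44, 0.03, 0.37.
Norbury: 0.1600×48.58 + 0.4400×15.65 + 0.0300×18.09 + 0.3700×48.50 = 33.1465 per 10,000.
Ashford: 0.1600×31.94 + 0.4400×13.94 + 0.0300×10.60 + 0.3700×38.98 = 25.9846 per 10,000.
Difference = 33.1465 − 25.9846 = 7.1619.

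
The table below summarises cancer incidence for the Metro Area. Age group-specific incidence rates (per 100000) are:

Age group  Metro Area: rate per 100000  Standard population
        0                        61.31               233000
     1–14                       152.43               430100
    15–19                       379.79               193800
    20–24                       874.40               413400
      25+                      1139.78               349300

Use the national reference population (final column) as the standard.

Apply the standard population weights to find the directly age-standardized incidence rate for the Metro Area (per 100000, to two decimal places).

563.75

Standard total = 1619600; weights = 0.1439, 0.2656, 0.1197, 0.2552, 0.2157.
Standardized rate: 0.1439×61.31 + 0.2656×152.43 + 0.1197×379.79 + 0.2552×874.40 + 0.2157×1139.78 = 563.7508 per 100000.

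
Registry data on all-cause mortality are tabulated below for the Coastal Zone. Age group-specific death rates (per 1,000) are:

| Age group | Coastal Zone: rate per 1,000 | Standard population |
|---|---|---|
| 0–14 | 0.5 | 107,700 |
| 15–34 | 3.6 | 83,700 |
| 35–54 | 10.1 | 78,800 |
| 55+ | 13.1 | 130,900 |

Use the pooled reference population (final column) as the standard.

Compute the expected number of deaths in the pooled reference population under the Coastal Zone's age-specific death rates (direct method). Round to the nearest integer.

2866

Expected deaths = Σ (standard pop × age-specific rate ÷ 1,000)
= 107,700×0.5/1,000 + 83,700×3.6/1,000 + 78,800×10.1/1,000 + 130,900×13.1/1,000
= 53.85 + 301.32 + 795.88 + 1714.79 = 2865.84.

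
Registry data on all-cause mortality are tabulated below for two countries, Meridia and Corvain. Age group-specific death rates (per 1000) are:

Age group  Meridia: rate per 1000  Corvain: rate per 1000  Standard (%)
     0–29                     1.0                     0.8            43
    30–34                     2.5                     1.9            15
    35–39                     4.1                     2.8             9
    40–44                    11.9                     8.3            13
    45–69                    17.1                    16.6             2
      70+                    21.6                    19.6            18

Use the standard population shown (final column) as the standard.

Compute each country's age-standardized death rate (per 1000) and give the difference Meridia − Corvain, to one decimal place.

1.1

Standard weights: 0.43, 0.15, 0.09, 0.13, 0.02, 0.18.
Meridia: 0.4300×1.0 + 0.1500×2.5 + 0.0900×4.1 + 0.1300×11.9 + 0.0200×17.1 + 0.1800×21.6 = 6.9510 per 1000.
Corvain: 0.4300×0.8 + 0.1500×1.9 + 0.0900×2.8 + 0.1300×8.3 + 0.0200×16.6 + 0.1800×19.6 = 5.8200 per 1000.
Difference = 6.9510 − 5.8200 = 1.1310.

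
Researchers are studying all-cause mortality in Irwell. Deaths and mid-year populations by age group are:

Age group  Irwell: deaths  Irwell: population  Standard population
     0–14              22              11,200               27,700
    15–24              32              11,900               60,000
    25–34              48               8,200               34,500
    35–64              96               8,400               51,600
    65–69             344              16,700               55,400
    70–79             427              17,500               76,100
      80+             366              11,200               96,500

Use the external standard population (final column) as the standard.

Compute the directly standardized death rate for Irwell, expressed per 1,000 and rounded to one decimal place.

Age-specific rates per 1,000 for Irwell: 1.964, 2.689, 5.854, 11.429, 20.599, 24.400, 32.679.
Standard total = 401,800; weights = 0.0689, 0.1493, 0.0859, 0.1284, 0.1379, 0.1894, 0.2402.
Standardized rate: 0.0689×1.964 + 0.1493×2.689 + 0.0859×5.854 + 0.1284×11.429 + 0.1379×20.599 + 0.1894×24.400 + 0.2402×32.679 = 17.8171 per 1,000.

17.8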